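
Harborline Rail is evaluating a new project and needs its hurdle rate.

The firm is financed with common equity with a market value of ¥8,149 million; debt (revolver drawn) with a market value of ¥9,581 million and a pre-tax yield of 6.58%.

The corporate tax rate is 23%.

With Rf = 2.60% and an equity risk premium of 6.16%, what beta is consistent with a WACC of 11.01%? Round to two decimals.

Total capital V = 8149 + 9581 = 17730.
Equity weight = 8149/17730 = 0.4596.
Revolver drawn weight = 9581/17730 = 0.5404.
Debt contribution = 0.5404 × 6.58% × (1 − 23%) = 2.7379%.
Required equity contribution = 11.01% − 2.7379% = 8.2721%  ⇒  Re = 17.9978%.
CAPM: 17.9978% = 2.6% + β × 6.16%  ⇒  β = 2.4996.

2.50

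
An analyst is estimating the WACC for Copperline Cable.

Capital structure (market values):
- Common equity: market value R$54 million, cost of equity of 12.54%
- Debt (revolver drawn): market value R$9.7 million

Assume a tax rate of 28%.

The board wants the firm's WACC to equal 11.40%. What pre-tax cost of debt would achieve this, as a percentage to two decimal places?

Total capital V = 54 + 9.7 = 63.7.
Equity weight = 54/63.7 = 0.8477.
Revolver drawn weight = 9.7/63.7 = 0.1523.
Equity contribution = 0.8477 × 12.54% = 10.6305%.
Remaining for debt = 11.4% − 10.6305% = 0.7695%.
Rd × (1 − 28%) × 0.1523 = 0.7695%  ⇒  Rd = 7.0189%.

7.02%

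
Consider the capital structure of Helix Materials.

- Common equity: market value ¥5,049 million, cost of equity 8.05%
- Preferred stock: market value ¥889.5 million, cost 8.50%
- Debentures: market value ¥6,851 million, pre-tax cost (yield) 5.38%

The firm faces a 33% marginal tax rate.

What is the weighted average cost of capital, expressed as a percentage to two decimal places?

5.70%

Total capital V = 5049 + 889.5 + 6851 = 12789.5.
Equity: weight = 5049/12789.5 = 0.3948; cost = 8.05%.
Preferred: weight = 889.5/12789.5 = 0.0695; cost = 8.5%.
Debentures: weight = 6851/12789.5 = 0.5357; after-tax cost = 5.38% × (1 − 33%) = 3.6046%.
WACC = 0.3948 × 8.0500% + 0.0695 × 8.5000% + 0.5357 × 3.6046% = 5.7000%.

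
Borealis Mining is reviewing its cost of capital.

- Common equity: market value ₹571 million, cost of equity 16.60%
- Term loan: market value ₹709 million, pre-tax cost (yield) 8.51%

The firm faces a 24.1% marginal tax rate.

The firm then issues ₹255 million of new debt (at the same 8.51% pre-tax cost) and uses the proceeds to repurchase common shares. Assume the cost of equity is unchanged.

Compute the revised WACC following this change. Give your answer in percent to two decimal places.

After the change:
Total capital V = 316 + 964 = 1280.
Equity: weight = 316/1280 = 0.2469; cost = 16.6%.
Term loan: weight = 964/1280 = 0.7531; after-tax cost = 8.51% × (1 − 24.1%) = 6.4591%.
WACC = 0.2469 × 16.6000% + 0.7531 × 6.4591% = 8.9626%.

8.96%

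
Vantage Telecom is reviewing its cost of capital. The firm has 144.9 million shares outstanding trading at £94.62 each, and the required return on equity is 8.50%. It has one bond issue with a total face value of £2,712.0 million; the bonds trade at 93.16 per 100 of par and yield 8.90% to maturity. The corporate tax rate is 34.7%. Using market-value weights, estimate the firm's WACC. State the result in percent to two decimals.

8.08%

Market value of equity E = 94.62 × 144.9m = 13710.438m. Market value of debt D = 2712m × 93.16/100 = 2526.4992m.
Total capital V = 13710.438 + 2526.4992 = 16236.9372.
Equity: weight = 13710.438/16236.9372 = 0.8444; cost = 8.5%.
Bonds outstanding: weight = 2526.4992/16236.9372 = 0.1556; after-tax cost = 8.9% × (1 − 34.7%) = 5.8117%.
WACC = 0.8444 × 8.5000% + 0.1556 × 5.8117% = 8.0817%.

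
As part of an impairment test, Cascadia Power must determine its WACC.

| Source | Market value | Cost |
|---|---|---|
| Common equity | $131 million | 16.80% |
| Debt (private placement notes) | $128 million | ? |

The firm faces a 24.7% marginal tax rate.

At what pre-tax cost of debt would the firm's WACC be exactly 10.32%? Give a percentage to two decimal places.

Total capital V = 131 + 128 = 259.
Equity weight = 131/259 = 0.5058.
Private placement notes weight = 128/259 = 0.4942.
Equity contribution = 0.5058 × 16.8% = 8.4973%.
Remaining for debt = 10.32% − 8.4973% = 1.8227%.
Rd × (1 − 24.7%) × 0.4942 = 1.8227%  ⇒  Rd = 4.8979%.

4.90%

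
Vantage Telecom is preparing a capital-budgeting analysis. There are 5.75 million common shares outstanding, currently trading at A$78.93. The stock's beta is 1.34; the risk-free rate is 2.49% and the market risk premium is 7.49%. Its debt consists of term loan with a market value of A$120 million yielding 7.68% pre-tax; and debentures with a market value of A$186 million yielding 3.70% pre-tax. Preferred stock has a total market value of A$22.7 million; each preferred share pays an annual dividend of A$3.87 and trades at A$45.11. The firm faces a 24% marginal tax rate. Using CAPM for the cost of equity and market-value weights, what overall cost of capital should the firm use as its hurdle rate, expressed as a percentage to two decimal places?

Cost of equity via CAPM: Re = 2.49% + 1.34 × 7.49% = 12.5266%.
Cost of preferred: Rp = 3.87 / 45.11 = 8.5790%.
Market value of equity E = 78.93 × 5.75m = 453.8475m.
Total capital V = 453.8475 + 22.7 + 120 + 186 = 782.5475.
Equity: weight = 453.8475/782.5475 = 0.5800; cost = 12.5266%.
Preferred: weight = 22.7/782.5475 = 0.0290; cost = 8.579%.
Term loan: weight = 120/782.5475 = 0.1533; after-tax cost = 7.68% × (1 − 24%) = 5.8368%.
Debentures: weight = 186/782.5475 = 0.2377; after-tax cost = 3.7% × (1 − 24%) = 2.8120%.
WACC = 0.5800 × 12.5266% + 0.0290 × 8.5790% + 0.1533 × 5.8368% + 0.2377 × 2.8120% = 9.0772%.

9.08%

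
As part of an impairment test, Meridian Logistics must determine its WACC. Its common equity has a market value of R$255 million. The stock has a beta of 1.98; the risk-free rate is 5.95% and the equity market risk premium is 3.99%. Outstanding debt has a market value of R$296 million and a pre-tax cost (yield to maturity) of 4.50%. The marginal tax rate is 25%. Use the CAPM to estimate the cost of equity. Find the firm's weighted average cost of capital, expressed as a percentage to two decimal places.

8.22%

Cost of equity via CAPM: Re = 5.95% + 1.98 × 3.99% = 13.8502%.
Total capital V = 255 + 296 = 551.
Equity: weight = 255/551 = 0.4628; cost = 13.8502%.
Debt: weight = 296/551 = 0.5372; after-tax cost = 4.5% × (1 − 25%) = 3.3750%.
WACC = 0.4628 × 13.8502% + 0.5372 × 3.3750% = 8.2229%.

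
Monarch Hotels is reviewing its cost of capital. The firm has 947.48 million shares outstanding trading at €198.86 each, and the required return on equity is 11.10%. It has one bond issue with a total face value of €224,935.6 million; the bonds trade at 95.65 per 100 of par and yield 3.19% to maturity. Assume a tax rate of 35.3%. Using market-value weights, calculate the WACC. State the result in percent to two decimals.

Market value of equity E = 198.86 × 947.48m = 188415.8728m. Market value of debt D = 224935.6m × 95.65/100 = 215150.9014m.
Total capital V = 188415.8728 + 215150.9014 = 403566.7742.
Equity: weight = 188415.8728/403566.7742 = 0.4669; cost = 11.1%.
Bonds outstanding: weight = 215150.9014/403566.7742 = 0.5331; after-tax cost = 3.19% × (1 − 35.3%) = 2.0639%.
WACC = 0.4669 × 11.1000% + 0.5331 × 2.0639% = 6.2827%.

6.28%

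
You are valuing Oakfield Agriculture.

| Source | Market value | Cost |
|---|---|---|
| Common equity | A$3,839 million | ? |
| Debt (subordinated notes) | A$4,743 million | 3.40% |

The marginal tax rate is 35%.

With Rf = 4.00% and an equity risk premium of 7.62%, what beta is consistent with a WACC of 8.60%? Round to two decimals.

1.64

Total capital V = 3839 + 4743 = 8582.
Equity weight = 3839/8582 = 0.4473.
Subordinated notes weight = 4743/8582 = 0.5527.
Debt contribution = 0.5527 × 3.4% × (1 − 35%) = 1.2214%.
Required equity contribution = 8.6% − 1.2214% = 7.3786%  ⇒  Re = 16.4947%.
CAPM: 16.4947% = 4.0% + β × 7.62%  ⇒  β = 1.6397.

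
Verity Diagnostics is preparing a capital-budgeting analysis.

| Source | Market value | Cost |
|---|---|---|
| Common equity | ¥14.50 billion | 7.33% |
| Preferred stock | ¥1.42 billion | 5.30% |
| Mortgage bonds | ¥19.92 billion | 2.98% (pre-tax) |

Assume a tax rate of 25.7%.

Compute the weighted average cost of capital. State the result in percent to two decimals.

Total capital V = 14.5 + 1.42 + 19.92 = 35.84.
Equity: weight = 14.5/35.84 = 0.4046; cost = 7.33%.
Preferred: weight = 1.42/35.84 = 0.0396; cost = 5.3%.
Mortgage bonds: weight = 19.92/35.84 = 0.5558; after-tax cost = 2.98% × (1 − 25.7%) = 2.2141%.
WACC = 0.4046 × 7.3300% + 0.0396 × 5.3000% + 0.5558 × 2.2141% = 4.4062%.

4.41%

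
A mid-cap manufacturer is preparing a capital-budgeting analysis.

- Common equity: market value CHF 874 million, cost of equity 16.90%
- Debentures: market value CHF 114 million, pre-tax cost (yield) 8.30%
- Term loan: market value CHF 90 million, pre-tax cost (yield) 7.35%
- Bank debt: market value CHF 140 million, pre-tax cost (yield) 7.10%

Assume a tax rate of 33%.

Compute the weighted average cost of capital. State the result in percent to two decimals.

Total capital V = 874 + 114 + 90 + 140 = 1218.
Equity: weight = 874/1218 = 0.7176; cost = 16.9%.
Debentures: weight = 114/1218 = 0.0936; after-tax cost = 8.3% × (1 − 33%) = 5.5610%.
Term loan: weight = 90/1218 = 0.0739; after-tax cost = 7.35% × (1 − 33%) = 4.9245%.
Bank debt: weight = 140/1218 = 0.1149; after-tax cost = 7.1% × (1 − 33%) = 4.7570%.
WACC = 0.7176 × 16.9000% + 0.0936 × 5.5610% + 0.0739 × 4.9245% + 0.1149 × 4.7570% = 13.5581%.

13.56%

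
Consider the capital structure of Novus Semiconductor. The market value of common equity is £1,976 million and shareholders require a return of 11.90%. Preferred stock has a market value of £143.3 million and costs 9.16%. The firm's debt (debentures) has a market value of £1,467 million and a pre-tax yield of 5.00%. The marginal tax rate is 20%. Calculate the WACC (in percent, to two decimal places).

Total capital V = 1976 + 143.3 + 1467 = 3586.3.
Equity: weight = 1976/3586.3 = 0.5510; cost = 11.9%.
Preferred: weight = 143.3/3586.3 = 0.0400; cost = 9.16%.
Debentures: weight = 1467/3586.3 = 0.4091; after-tax cost = 5% × (1 − 20%) = 4.0000%.
WACC = 0.5510 × 11.9000% + 0.0400 × 9.1600% + 0.4091 × 4.0000% = 8.5590%.

8.56%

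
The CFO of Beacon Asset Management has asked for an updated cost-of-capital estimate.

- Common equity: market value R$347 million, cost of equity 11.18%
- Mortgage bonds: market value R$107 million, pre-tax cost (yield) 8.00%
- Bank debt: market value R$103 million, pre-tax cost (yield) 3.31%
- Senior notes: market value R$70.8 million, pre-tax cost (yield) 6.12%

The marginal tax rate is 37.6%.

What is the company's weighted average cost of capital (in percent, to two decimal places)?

Total capital V = 347 + 107 + 103 + 70.8 = 627.8.
Equity: weight = 347/627.8 = 0.5527; cost = 11.18%.
Mortgage bonds: weight = 107/627.8 = 0.1704; after-tax cost = 8% × (1 − 37.6%) = 4.9920%.
Bank debt: weight = 103/627.8 = 0.1641; after-tax cost = 3.31% × (1 − 37.6%) = 2.0654%.
Senior notes: weight = 70.8/627.8 = 0.1128; after-tax cost = 6.12% × (1 − 37.6%) = 3.8189%.
WACC = 0.5527 × 11.1800% + 0.1704 × 4.9920% + 0.1641 × 2.0654% + 0.1128 × 3.8189% = 7.7998%.

7.80%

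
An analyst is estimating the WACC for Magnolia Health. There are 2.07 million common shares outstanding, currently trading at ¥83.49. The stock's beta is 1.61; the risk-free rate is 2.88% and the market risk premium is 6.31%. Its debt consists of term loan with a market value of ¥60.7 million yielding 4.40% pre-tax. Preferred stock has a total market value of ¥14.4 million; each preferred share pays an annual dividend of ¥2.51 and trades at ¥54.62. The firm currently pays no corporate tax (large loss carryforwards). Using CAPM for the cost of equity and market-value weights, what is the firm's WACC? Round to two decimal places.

Cost of equity via CAPM: Re = 2.88% + 1.61 × 6.31% = 13.0391%.
Cost of preferred: Rp = 2.51 / 54.62 = 4.5954%.
Market value of equity E = 83.49 × 2.07m = 172.8243m.
Total capital V = 172.8243 + 14.4 + 60.7 = 247.9243.
Equity: weight = 172.8243/247.9243 = 0.6971; cost = 13.0391%.
Preferred: weight = 14.4/247.9243 = 0.0581; cost = 4.5954%.
Term loan: weight = 60.7/247.9243 = 0.2448; after-tax cost = 4.4% × (1 − 0%) = 4.4000%.
WACC = 0.6971 × 13.0391% + 0.0581 × 4.5954% + 0.2448 × 4.4000% = 10.4335%.

10.43%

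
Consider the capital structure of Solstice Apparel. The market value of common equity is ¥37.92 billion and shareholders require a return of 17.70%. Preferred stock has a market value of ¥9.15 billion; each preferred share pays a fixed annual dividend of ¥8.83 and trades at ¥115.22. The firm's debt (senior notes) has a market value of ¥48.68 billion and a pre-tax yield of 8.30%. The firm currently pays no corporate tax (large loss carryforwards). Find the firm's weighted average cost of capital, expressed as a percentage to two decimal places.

Cost of preferred: Rp = 8.83 / 115.22 = 7.6636%.
Total capital V = 37.92 + 9.15 + 48.68 = 95.75.
Equity: weight = 37.92/95.75 = 0.3960; cost = 17.7%.
Preferred: weight = 9.15/95.75 = 0.0956; cost = 7.6636%.
Senior notes: weight = 48.68/95.75 = 0.5084; after-tax cost = 8.3% × (1 − 0%) = 8.3000%.
WACC = 0.3960 × 17.7000% + 0.0956 × 7.6636% + 0.5084 × 8.3000% = 11.9619%.

11.96%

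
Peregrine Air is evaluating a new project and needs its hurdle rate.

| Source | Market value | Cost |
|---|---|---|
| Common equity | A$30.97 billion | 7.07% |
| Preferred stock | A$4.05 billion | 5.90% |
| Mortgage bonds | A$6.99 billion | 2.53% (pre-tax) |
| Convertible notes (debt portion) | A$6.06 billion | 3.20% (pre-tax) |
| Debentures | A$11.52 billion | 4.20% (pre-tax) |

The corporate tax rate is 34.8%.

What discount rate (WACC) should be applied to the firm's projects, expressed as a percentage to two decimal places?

5.01%

Total capital V = 30.97 + 4.05 + 6.99 + 6.06 + 11.52 = 59.59.
Equity: weight = 30.97/59.59 = 0.5197; cost = 7.07%.
Preferred: weight = 4.05/59.59 = 0.0680; cost = 5.9%.
Mortgage bonds: weight = 6.99/59.59 = 0.1173; after-tax cost = 2.53% × (1 − 34.8%) = 1.6496%.
Convertible notes (debt portion): weight = 6.06/59.59 = 0.1017; after-tax cost = 3.2% × (1 − 34.8%) = 2.0864%.
Debentures: weight = 11.52/59.59 = 0.1933; after-tax cost = 4.2% × (1 − 34.8%) = 2.7384%.
WACC = 0.5197 × 7.0700% + 0.0680 × 5.9000% + 0.1173 × 1.6496% + 0.1017 × 2.0864% + 0.1933 × 2.7384% = 5.0105%.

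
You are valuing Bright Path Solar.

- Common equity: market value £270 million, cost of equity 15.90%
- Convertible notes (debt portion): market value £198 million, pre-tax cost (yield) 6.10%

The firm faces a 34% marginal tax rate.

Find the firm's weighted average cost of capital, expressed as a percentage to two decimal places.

10.88%

Total capital V = 270 + 198 = 468.
Equity: weight = 270/468 = 0.5769; cost = 15.9%.
Convertible notes (debt portion): weight = 198/468 = 0.4231; after-tax cost = 6.1% × (1 − 34%) = 4.0260%.
WACC = 0.5769 × 15.9000% + 0.4231 × 4.0260% = 10.8764%.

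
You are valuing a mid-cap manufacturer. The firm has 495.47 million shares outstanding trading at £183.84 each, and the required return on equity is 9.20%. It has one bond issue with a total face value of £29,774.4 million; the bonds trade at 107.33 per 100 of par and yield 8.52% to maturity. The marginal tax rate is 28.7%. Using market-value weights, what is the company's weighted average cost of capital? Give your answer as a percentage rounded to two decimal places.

8.39%

Market value of equity E = 183.84 × 495.47m = 91087.2048m. Market value of debt D = 29774.4m × 107.33/100 = 31956.86352m.
Total capital V = 91087.2048 + 31956.86352 = 123044.06832.
Equity: weight = 91087.2048/123044.06832 = 0.7403; cost = 9.2%.
Bonds outstanding: weight = 31956.86352/123044.06832 = 0.2597; after-tax cost = 8.52% × (1 − 28.7%) = 6.0748%.
WACC = 0.7403 × 9.2000% + 0.2597 × 6.0748% = 8.3883%.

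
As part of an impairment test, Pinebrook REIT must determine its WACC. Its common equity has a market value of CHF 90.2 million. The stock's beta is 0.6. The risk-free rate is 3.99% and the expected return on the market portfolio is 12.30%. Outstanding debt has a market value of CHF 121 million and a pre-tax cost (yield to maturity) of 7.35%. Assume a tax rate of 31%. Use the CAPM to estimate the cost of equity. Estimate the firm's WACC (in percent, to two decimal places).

6.74%

Market risk premium = 12.3% − 3.99% = 8.31%.
Cost of equity via CAPM: Re = 3.99% + 0.6 × 8.31% = 8.9760%.
Total capital V = 90.2 + 121 = 211.2.
Equity: weight = 90.2/211.2 = 0.4271; cost = 8.976%.
Debt: weight = 121/211.2 = 0.5729; after-tax cost = 7.35% × (1 − 31%) = 5.0715%.
WACC = 0.4271 × 8.9760% + 0.5729 × 5.0715% = 6.7390%.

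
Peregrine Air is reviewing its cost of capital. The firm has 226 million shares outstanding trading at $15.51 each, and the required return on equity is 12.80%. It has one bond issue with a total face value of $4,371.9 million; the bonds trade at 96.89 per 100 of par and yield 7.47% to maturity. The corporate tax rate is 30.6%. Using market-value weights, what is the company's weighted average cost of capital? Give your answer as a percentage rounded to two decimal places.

Market value of equity E = 15.51 × 226m = 3505.26m. Market value of debt D = 4371.9m × 96.89/100 = 4235.93391m.
Total capital V = 3505.26 + 4235.93391 = 7741.19391.
Equity: weight = 3505.26/7741.19391 = 0.4528; cost = 12.8%.
Bonds outstanding: weight = 4235.93391/7741.19391 = 0.5472; after-tax cost = 7.47% × (1 − 30.6%) = 5.1842%.
WACC = 0.4528 × 12.8000% + 0.5472 × 5.1842% = 8.6327%.

8.63%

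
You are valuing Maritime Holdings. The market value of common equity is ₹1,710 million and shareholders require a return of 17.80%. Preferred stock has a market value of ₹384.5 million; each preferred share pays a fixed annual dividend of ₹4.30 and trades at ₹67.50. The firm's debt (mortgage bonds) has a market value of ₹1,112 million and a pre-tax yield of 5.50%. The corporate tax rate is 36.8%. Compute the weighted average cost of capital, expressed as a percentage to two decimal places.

Cost of preferred: Rp = 4.3 / 67.5 = 6.3704%.
Total capital V = 1710 + 384.5 + 1112 = 3206.5.
Equity: weight = 1710/3206.5 = 0.5333; cost = 17.8%.
Preferred: weight = 384.5/3206.5 = 0.1199; cost = 6.3704%.
Mortgage bonds: weight = 1112/3206.5 = 0.3468; after-tax cost = 5.5% × (1 − 36.8%) = 3.4760%.
WACC = 0.5333 × 17.8000% + 0.1199 × 6.3704% + 0.3468 × 3.4760% = 11.4619%.

11.46%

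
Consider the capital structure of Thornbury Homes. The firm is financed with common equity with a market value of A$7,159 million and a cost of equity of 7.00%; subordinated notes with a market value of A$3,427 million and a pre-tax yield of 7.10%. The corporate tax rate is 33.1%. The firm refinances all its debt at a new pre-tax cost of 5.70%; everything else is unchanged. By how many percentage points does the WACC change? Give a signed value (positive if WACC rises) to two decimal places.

Current WACC:
Total capital V = 7159 + 3427 = 10586.
Equity: weight = 7159/10586 = 0.6763; cost = 7%.
Subordinated notes: weight = 3427/10586 = 0.3237; after-tax cost = 7.1% × (1 − 33.1%) = 4.7499%.
WACC = 0.6763 × 7.0000% + 0.3237 × 4.7499% = 6.2716%.
After the change:
Total capital V = 7159 + 3427 = 10586.
Equity: weight = 7159/10586 = 0.6763; cost = 7%.
Subordinated notes: weight = 3427/10586 = 0.3237; after-tax cost = 5.7% × (1 − 33.1%) = 3.8133%.
WACC = 0.6763 × 7.0000% + 0.3237 × 3.8133% = 5.9684%.
Change in WACC = 5.9684% − 6.2716% = -0.3032 pp.

-0.30 pp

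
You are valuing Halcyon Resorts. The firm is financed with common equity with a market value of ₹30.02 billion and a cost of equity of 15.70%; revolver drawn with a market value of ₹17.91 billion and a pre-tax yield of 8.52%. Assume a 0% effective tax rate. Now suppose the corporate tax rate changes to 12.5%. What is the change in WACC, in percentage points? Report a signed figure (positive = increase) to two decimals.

-0.40 pp

Current WACC:
Total capital V = 30.02 + 17.91 = 47.93.
Equity: weight = 30.02/47.93 = 0.6263; cost = 15.7%.
Revolver drawn: weight = 17.91/47.93 = 0.3737; after-tax cost = 8.52% × (1 − 0%) = 8.5200%.
WACC = 0.6263 × 15.7000% + 0.3737 × 8.5200% = 13.0170%.
After the change:
Total capital V = 30.02 + 17.91 = 47.93.
Equity: weight = 30.02/47.93 = 0.6263; cost = 15.7%.
Revolver drawn: weight = 17.91/47.93 = 0.3737; after-tax cost = 8.52% × (1 − 12.5%) = 7.4550%.
WACC = 0.6263 × 15.7000% + 0.3737 × 7.4550% = 12.6191%.
Change in WACC = 12.6191% − 13.0170% = -0.3980 pp.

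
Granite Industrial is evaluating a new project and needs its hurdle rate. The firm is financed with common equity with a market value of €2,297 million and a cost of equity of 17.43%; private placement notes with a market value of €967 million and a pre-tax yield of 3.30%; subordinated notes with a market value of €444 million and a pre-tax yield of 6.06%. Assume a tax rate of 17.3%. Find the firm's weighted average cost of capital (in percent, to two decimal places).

12.11%

Total capital V = 2297 + 967 + 444 = 3708.
Equity: weight = 2297/3708 = 0.6195; cost = 17.43%.
Private placement notes: weight = 967/3708 = 0.2608; after-tax cost = 3.3% × (1 − 17.3%) = 2.7291%.
Subordinated notes: weight = 444/3708 = 0.1197; after-tax cost = 6.06% × (1 − 17.3%) = 5.0116%.
WACC = 0.6195 × 17.4300% + 0.2608 × 2.7291% + 0.1197 × 5.0116% = 12.1092%.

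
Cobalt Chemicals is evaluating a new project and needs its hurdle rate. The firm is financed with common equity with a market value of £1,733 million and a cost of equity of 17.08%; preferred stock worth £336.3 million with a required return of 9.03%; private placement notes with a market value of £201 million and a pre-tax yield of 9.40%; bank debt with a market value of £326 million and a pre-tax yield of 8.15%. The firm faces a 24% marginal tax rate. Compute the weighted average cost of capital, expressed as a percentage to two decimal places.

Total capital V = 1733 + 336.3 + 201 + 326 = 2596.3.
Equity: weight = 1733/2596.3 = 0.6675; cost = 17.08%.
Preferred: weight = 336.3/2596.3 = 0.1295; cost = 9.03%.
Private placement notes: weight = 201/2596.3 = 0.0774; after-tax cost = 9.4% × (1 − 24%) = 7.1440%.
Bank debt: weight = 326/2596.3 = 0.1256; after-tax cost = 8.15% × (1 − 24%) = 6.1940%.
WACC = 0.6675 × 17.0800% + 0.1295 × 9.0300% + 0.0774 × 7.1440% + 0.1256 × 6.1940% = 13.9012%.

13.90%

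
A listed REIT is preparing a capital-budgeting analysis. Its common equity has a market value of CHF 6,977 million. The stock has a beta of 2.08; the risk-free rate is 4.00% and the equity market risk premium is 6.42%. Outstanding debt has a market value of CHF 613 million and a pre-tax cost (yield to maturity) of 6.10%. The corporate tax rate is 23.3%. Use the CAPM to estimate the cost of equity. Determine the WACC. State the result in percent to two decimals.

Cost of equity via CAPM: Re = 4.0% + 2.08 × 6.42% = 17.3536%.
Total capital V = 6977 + 613 = 7590.
Equity: weight = 6977/7590 = 0.9192; cost = 17.3536%.
Debt: weight = 613/7590 = 0.0808; after-tax cost = 6.1% × (1 − 23.3%) = 4.6787%.
WACC = 0.9192 × 17.3536% + 0.0808 × 4.6787% = 16.3299%.

16.33%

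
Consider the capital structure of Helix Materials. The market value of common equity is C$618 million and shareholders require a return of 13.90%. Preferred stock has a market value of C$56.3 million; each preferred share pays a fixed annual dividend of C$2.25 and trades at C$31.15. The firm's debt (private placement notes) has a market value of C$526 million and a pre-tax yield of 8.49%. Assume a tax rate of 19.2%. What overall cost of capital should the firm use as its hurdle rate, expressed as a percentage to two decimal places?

10.50%

Cost of preferred: Rp = 2.25 / 31.15 = 7.2231%.
Total capital V = 618 + 56.3 + 526 = 1200.3.
Equity: weight = 618/1200.3 = 0.5149; cost = 13.9%.
Preferred: weight = 56.3/1200.3 = 0.0469; cost = 7.2231%.
Private placement notes: weight = 526/1200.3 = 0.4382; after-tax cost = 8.49% × (1 − 19.2%) = 6.8599%.
WACC = 0.5149 × 13.9000% + 0.0469 × 7.2231% + 0.4382 × 6.8599% = 10.5017%.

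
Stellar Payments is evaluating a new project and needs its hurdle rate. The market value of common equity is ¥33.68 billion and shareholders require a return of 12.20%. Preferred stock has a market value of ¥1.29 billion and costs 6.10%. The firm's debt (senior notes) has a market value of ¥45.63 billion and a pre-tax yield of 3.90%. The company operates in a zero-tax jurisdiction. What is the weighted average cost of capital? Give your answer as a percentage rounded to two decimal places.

7.40%

Total capital V = 33.68 + 1.29 + 45.63 = 80.6.
Equity: weight = 33.68/80.6 = 0.4179; cost = 12.2%.
Preferred: weight = 1.29/80.6 = 0.0160; cost = 6.1%.
Senior notes: weight = 45.63/80.6 = 0.5661; after-tax cost = 3.9% × (1 − 0%) = 3.9000%.
WACC = 0.4179 × 12.2000% + 0.0160 × 6.1000% + 0.5661 × 3.9000% = 7.4035%.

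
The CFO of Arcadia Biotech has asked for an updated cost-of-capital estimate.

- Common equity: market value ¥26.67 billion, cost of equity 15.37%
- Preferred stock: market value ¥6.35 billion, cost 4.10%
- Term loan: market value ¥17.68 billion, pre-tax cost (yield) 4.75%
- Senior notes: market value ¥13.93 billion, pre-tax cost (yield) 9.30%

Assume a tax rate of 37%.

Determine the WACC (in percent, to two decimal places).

8.83%

Total capital V = 26.67 + 6.35 + 17.68 + 13.93 = 64.63.
Equity: weight = 26.67/64.63 = 0.4127; cost = 15.37%.
Preferred: weight = 6.35/64.63 = 0.0983; cost = 4.1%.
Term loan: weight = 17.68/64.63 = 0.2736; after-tax cost = 4.75% × (1 − 37%) = 2.9925%.
Senior notes: weight = 13.93/64.63 = 0.2155; after-tax cost = 9.3% × (1 − 37%) = 5.8590%.
WACC = 0.4127 × 15.3700% + 0.0983 × 4.1000% + 0.2736 × 2.9925% + 0.2155 × 5.8590% = 8.8268%.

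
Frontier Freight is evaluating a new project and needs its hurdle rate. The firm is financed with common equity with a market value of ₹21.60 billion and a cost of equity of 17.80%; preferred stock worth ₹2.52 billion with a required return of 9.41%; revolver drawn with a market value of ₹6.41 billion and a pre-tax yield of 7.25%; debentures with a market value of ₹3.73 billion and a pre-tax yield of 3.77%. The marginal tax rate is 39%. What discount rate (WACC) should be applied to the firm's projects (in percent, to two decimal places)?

12.99%

Total capital V = 21.6 + 2.52 + 6.41 + 3.73 = 34.26.
Equity: weight = 21.6/34.26 = 0.6305; cost = 17.8%.
Preferred: weight = 2.52/34.26 = 0.0736; cost = 9.41%.
Revolver drawn: weight = 6.41/34.26 = 0.1871; after-tax cost = 7.25% × (1 − 39%) = 4.4225%.
Debentures: weight = 3.73/34.26 = 0.1089; after-tax cost = 3.77% × (1 − 39%) = 2.2997%.
WACC = 0.6305 × 17.8000% + 0.0736 × 9.4100% + 0.1871 × 4.4225% + 0.1089 × 2.2997% = 12.9924%.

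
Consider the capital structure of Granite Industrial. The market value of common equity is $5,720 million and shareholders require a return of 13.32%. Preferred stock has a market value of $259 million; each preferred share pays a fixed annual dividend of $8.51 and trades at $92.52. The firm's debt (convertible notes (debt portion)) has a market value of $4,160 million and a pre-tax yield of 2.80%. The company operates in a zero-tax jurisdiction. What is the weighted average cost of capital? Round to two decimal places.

Cost of preferred: Rp = 8.51 / 92.52 = 9.1980%.
Total capital V = 5720 + 259 + 4160 = 10139.
Equity: weight = 5720/10139 = 0.5642; cost = 13.32%.
Preferred: weight = 259/10139 = 0.0255; cost = 9.198%.
Convertible notes (debt portion): weight = 4160/10139 = 0.4103; after-tax cost = 2.8% × (1 − 0%) = 2.8000%.
WACC = 0.5642 × 13.3200% + 0.0255 × 9.1980% + 0.4103 × 2.8000% = 8.8984%.

8.90%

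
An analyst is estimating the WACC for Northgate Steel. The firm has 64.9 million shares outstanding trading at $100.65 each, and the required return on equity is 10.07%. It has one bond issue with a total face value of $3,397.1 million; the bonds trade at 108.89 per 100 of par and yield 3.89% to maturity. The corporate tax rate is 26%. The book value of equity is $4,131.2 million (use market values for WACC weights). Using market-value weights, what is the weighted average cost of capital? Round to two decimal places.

Market value of equity E = 100.65 × 64.9m = 6532.185m. Market value of debt D = 3397.1m × 108.89/100 = 3699.10219m.
Total capital V = 6532.185 + 3699.10219 = 10231.28719.
Equity: weight = 6532.185/10231.28719 = 0.6385; cost = 10.07%.
Bonds outstanding: weight = 3699.10219/10231.28719 = 0.3615; after-tax cost = 3.89% × (1 − 26%) = 2.8786%.
WACC = 0.6385 × 10.0700% + 0.3615 × 2.8786% = 7.4700%.

7.47%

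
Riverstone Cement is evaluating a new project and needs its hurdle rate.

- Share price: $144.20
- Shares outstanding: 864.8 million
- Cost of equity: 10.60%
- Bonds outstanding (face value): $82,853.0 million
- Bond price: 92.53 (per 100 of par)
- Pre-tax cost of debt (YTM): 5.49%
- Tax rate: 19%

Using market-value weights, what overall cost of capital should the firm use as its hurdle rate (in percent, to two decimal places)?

8.26%

Market value of equity E = 144.2 × 864.8m = 124704.16m. Market value of debt D = 82853m × 92.53/100 = 76663.8809m.
Total capital V = 124704.16 + 76663.8809 = 201368.0409.
Equity: weight = 124704.16/201368.0409 = 0.6193; cost = 10.6%.
Bonds outstanding: weight = 76663.8809/201368.0409 = 0.3807; after-tax cost = 5.49% × (1 − 19%) = 4.4469%.
WACC = 0.6193 × 10.6000% + 0.3807 × 4.4469% = 8.2574%.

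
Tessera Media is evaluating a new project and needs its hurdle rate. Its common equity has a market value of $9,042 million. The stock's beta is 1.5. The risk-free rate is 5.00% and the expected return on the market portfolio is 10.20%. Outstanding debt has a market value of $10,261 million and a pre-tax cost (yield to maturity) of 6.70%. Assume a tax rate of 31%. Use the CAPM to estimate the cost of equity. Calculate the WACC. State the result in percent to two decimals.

Market risk premium = 10.2% − 5.0% = 5.2%.
Cost of equity via CAPM: Re = 5.0% + 1.5 × 5.2% = 12.8000%.
Total capital V = 9042 + 10261 = 19303.
Equity: weight = 9042/19303 = 0.4684; cost = 12.8%.
Debt: weight = 10261/19303 = 0.5316; after-tax cost = 6.7% × (1 − 31%) = 4.6230%.
WACC = 0.4684 × 12.8000% + 0.5316 × 4.6230% = 8.4533%.

8.45%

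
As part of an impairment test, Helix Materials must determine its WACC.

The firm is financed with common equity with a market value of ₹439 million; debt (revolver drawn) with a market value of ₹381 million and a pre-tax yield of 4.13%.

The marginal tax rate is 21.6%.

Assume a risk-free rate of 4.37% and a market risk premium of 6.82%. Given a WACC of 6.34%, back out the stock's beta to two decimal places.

Total capital V = 439 + 381 = 820.
Equity weight = 439/820 = 0.5354.
Revolver drawn weight = 381/820 = 0.4646.
Debt contribution = 0.4646 × 4.13% × (1 − 21.6%) = 1.5044%.
Required equity contribution = 6.34% − 1.5044% = 4.8356%  ⇒  Re = 9.0322%.
CAPM: 9.0322% = 4.37% + β × 6.82%  ⇒  β = 0.6836.

0.68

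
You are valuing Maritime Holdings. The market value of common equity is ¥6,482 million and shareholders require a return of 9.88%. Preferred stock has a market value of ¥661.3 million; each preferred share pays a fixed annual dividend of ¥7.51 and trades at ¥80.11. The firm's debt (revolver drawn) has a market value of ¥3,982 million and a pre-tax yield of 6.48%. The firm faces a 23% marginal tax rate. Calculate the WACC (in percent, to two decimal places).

8.10%

Cost of preferred: Rp = 7.51 / 80.11 = 9.3746%.
Total capital V = 6482 + 661.3 + 3982 = 11125.3.
Equity: weight = 6482/11125.3 = 0.5826; cost = 9.88%.
Preferred: weight = 661.3/11125.3 = 0.0594; cost = 9.3746%.
Revolver drawn: weight = 3982/11125.3 = 0.3579; after-tax cost = 6.48% × (1 − 23%) = 4.9896%.
WACC = 0.5826 × 9.8800% + 0.0594 × 9.3746% + 0.3579 × 4.9896% = 8.0996%.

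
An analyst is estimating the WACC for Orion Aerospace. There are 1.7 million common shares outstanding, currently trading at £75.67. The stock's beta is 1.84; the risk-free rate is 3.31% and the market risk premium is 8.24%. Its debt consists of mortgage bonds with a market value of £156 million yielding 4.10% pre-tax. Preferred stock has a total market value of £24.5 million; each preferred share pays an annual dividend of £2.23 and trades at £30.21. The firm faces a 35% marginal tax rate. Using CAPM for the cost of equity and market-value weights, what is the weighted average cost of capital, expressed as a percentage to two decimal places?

Cost of equity via CAPM: Re = 3.31% + 1.84 × 8.24% = 18.4716%.
Cost of preferred: Rp = 2.23 / 30.21 = 7.3817%.
Market value of equity E = 75.67 × 1.7m = 128.639m.
Total capital V = 128.639 + 24.5 + 156 = 309.139.
Equity: weight = 128.639/309.139 = 0.4161; cost = 18.4716%.
Preferred: weight = 24.5/309.139 = 0.0793; cost = 7.3817%.
Mortgage bonds: weight = 156/309.139 = 0.5046; after-tax cost = 4.1% × (1 − 35%) = 2.6650%.
WACC = 0.4161 × 18.4716% + 0.0793 × 7.3817% + 0.5046 × 2.6650% = 9.6163%.

9.62%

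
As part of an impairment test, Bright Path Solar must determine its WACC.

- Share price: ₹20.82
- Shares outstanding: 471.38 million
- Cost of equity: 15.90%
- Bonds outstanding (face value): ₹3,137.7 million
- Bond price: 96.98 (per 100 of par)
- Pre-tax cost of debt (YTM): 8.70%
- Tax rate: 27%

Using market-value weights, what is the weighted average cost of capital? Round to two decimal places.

Market value of equity E = 20.82 × 471.38m = 9814.1316m. Market value of debt D = 3137.7m × 96.98/100 = 3042.94146m.
Total capital V = 9814.1316 + 3042.94146 = 12857.07306.
Equity: weight = 9814.1316/12857.07306 = 0.7633; cost = 15.9%.
Bonds outstanding: weight = 3042.94146/12857.07306 = 0.2367; after-tax cost = 8.7% × (1 − 27%) = 6.3510%.
WACC = 0.7633 × 15.9000% + 0.2367 × 6.3510% = 13.6400%.

13.64%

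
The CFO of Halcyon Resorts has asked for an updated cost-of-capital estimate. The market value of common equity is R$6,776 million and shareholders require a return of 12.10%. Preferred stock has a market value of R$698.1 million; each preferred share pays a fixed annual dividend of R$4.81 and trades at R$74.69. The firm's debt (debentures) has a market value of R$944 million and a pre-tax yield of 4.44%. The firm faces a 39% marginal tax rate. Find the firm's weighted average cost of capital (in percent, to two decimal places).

Cost of preferred: Rp = 4.81 / 74.69 = 6.4400%.
Total capital V = 6776 + 698.1 + 944 = 8418.1.
Equity: weight = 6776/8418.1 = 0.8049; cost = 12.1%.
Preferred: weight = 698.1/8418.1 = 0.0829; cost = 6.44%.
Debentures: weight = 944/8418.1 = 0.1121; after-tax cost = 4.44% × (1 − 39%) = 2.7084%.
WACC = 0.8049 × 12.1000% + 0.0829 × 6.4400% + 0.1121 × 2.7084% = 10.5775%.

10.58%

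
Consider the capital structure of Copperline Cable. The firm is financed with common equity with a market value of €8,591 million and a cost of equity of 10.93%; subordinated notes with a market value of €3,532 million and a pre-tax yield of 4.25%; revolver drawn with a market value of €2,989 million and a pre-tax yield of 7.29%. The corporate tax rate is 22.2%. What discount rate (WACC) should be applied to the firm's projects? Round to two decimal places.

Total capital V = 8591 + 3532 + 2989 = 15112.
Equity: weight = 8591/15112 = 0.5685; cost = 10.93%.
Subordinated notes: weight = 3532/15112 = 0.2337; after-tax cost = 4.25% × (1 − 22.2%) = 3.3065%.
Revolver drawn: weight = 2989/15112 = 0.1978; after-tax cost = 7.29% × (1 − 22.2%) = 5.6716%.
WACC = 0.5685 × 10.9300% + 0.2337 × 3.3065% + 0.1978 × 5.6716% = 8.1082%.

8.11%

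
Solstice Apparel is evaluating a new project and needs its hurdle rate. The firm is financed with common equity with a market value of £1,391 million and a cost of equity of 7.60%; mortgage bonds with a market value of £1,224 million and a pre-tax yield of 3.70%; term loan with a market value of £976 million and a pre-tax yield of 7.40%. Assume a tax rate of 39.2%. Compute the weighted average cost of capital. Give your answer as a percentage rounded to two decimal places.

4.93%

Total capital V = 1391 + 1224 + 976 = 3591.
Equity: weight = 1391/3591 = 0.3874; cost = 7.6%.
Mortgage bonds: weight = 1224/3591 = 0.3409; after-tax cost = 3.7% × (1 − 39.2%) = 2.2496%.
Term loan: weight = 976/3591 = 0.2718; after-tax cost = 7.4% × (1 − 39.2%) = 4.4992%.
WACC = 0.3874 × 7.6000% + 0.3409 × 2.2496% + 0.2718 × 4.4992% = 4.9335%.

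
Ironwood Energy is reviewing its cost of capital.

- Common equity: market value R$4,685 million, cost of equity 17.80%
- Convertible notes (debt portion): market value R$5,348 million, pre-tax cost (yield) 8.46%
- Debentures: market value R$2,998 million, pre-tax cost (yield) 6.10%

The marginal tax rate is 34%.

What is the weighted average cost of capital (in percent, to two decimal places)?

9.62%

Total capital V = 4685 + 5348 + 2998 = 13031.
Equity: weight = 4685/13031 = 0.3595; cost = 17.8%.
Convertible notes (debt portion): weight = 5348/13031 = 0.4104; after-tax cost = 8.46% × (1 − 34%) = 5.5836%.
Debentures: weight = 2998/13031 = 0.2301; after-tax cost = 6.1% × (1 − 34%) = 4.0260%.
WACC = 0.3595 × 17.8000% + 0.4104 × 5.5836% + 0.2301 × 4.0260% = 9.6174%.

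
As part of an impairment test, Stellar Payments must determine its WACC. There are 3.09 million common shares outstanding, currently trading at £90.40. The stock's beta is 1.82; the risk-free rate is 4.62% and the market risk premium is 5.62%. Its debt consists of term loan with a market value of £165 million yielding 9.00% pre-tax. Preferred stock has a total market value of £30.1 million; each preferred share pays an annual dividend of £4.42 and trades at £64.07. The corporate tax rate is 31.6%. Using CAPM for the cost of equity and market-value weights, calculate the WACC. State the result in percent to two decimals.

Cost of equity via CAPM: Re = 4.62% + 1.82 × 5.62% = 14.8484%.
Cost of preferred: Rp = 4.42 / 64.07 = 6.8987%.
Market value of equity E = 90.4 × 3.09m = 279.336m.
Total capital V = 279.336 + 30.1 + 165 = 474.436.
Equity: weight = 279.336/474.436 = 0.5888; cost = 14.8484%.
Preferred: weight = 30.1/474.436 = 0.0634; cost = 6.8987%.
Term loan: weight = 165/474.436 = 0.3478; after-tax cost = 9% × (1 − 31.6%) = 6.1560%.
WACC = 0.5888 × 14.8484% + 0.0634 × 6.8987% + 0.3478 × 6.1560% = 11.3210%.

11.32%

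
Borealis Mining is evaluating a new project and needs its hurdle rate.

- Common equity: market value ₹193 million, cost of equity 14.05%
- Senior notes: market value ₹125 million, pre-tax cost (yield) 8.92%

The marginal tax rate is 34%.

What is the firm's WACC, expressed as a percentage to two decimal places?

Total capital V = 193 + 125 = 318.
Equity: weight = 193/318 = 0.6069; cost = 14.05%.
Senior notes: weight = 125/318 = 0.3931; after-tax cost = 8.92% × (1 − 34%) = 5.8872%.
WACC = 0.6069 × 14.0500% + 0.3931 × 5.8872% = 10.8414%.

10.84%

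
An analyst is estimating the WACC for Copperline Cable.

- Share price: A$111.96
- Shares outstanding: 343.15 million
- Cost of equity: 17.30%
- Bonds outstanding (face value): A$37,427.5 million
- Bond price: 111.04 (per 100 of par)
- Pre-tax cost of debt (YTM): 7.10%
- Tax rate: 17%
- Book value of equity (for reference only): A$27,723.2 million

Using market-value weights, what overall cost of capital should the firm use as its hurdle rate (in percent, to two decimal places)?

Market value of equity E = 111.96 × 343.15m = 38419.074m. Market value of debt D = 37427.5m × 111.04/100 = 41559.496m.
Total capital V = 38419.074 + 41559.496 = 79978.57.
Equity: weight = 38419.074/79978.57 = 0.4804; cost = 17.3%.
Bonds outstanding: weight = 41559.496/79978.57 = 0.5196; after-tax cost = 7.1% × (1 − 17%) = 5.8930%.
WACC = 0.4804 × 17.3000% + 0.5196 × 5.8930% = 11.3725%.

11.37%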